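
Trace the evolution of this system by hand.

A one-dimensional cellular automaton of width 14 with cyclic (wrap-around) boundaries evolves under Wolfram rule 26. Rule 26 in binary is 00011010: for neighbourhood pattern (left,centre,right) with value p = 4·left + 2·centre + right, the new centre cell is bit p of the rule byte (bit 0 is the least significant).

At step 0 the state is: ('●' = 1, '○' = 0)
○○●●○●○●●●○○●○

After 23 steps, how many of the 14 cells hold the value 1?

step 0: ○○●●○●○●●●○○●○
step 1: ○●●○○○○●○○●●○●
step 2: ○●○●○○●○●●●○○○
step 3: ●○○○●●○○●○○●○○
step 4: ○●○●●○●●○●●○●●
step 5: ○○○●○○●○○●○○●○
step 6: ○○●○●●○●●○●●○●
step 7: ●●○○●○○●○○●○○○
step 8: ●○●●○●●○●●○●○●
step 9: ○○●○○●○○●○○○○●
step 10: ●●○●●○●●○●○○●○
step 11: ●○○●○○●○○○●●○○
step 12: ○●●○●●○●○●●○●●
step 13: ○●○○●○○○○●○○●○
step 14: ●○●●○●○○●○●●○●
step 15: ○○●○○○●●○○●○○●
step 16: ●●○●○●●○●●○●●○
step 17: ●○○○○●○○●○○●○○
step 18: ○●○○●○●●○●●○●●
step 19: ○○●●○○●○○●○○●○
step 20: ○●●○●●○●●○●●○●
step 21: ○●○○●○○●○○●○○○
step 22: ●○●●○●●○●●○●○○
step 23: ○○●○○●○○●○○○●●

5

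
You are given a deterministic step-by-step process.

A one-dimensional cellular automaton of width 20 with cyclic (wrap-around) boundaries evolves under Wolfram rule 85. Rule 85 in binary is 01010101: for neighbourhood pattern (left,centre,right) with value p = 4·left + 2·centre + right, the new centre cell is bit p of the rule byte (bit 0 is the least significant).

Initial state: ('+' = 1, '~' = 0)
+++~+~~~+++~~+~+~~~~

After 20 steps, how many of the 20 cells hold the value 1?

0) +++~+~~~+++~~+~+~~~~
1) ~~+~+++~~~++~+~++++~
2) +~+~~~+++~~+~+~~~~++
3) +~+++~~~++~+~++++~~~
4) +~~~+++~~+~+~~~~+++~
5) +++~~~++~+~++++~~~+~
6) ~~+++~~+~+~~~~+++~+~
7) +~~~++~+~++++~~~+~++
8) +++~~+~+~~~~+++~+~~~
9) ~~++~+~++++~~~+~+++~
10) +~~+~+~~~~+++~+~~~++
11) ++~+~++++~~~+~+++~~~
12) ~+~+~~~~+++~+~~~+++~
13) ~+~++++~~~+~+++~~~++
14) ~+~~~~+++~+~~~+++~~+
15) ~++++~~~+~+++~~~++~+
16) ~~~~+++~+~~~+++~~+~+
17) +++~~~+~+++~~~++~+~+
18) ~~+++~+~~~+++~~+~+~~
19) +~~~+~+++~~~++~+~+++
20) +++~+~~~+++~~+~+~~~~

9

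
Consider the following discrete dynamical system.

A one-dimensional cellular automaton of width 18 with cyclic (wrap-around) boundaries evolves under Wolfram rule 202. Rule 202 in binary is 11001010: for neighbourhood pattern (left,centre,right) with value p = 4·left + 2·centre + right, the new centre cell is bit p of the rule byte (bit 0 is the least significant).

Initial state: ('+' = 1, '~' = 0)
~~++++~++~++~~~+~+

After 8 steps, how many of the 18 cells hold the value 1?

15

t=0: ~~++++~++~++~~~+~+
t=1: ~+++++~++~++~~+~~~
t=2: ++++++~++~++~+~~~~
t=3: ++++++~++~++~~~~~+
t=4: ++++++~++~++~~~~++
t=5: ++++++~++~++~~~+++
t=6: ++++++~++~++~~++++
t=7: ++++++~++~++~+++++
t=8: ++++++~++~++~+++++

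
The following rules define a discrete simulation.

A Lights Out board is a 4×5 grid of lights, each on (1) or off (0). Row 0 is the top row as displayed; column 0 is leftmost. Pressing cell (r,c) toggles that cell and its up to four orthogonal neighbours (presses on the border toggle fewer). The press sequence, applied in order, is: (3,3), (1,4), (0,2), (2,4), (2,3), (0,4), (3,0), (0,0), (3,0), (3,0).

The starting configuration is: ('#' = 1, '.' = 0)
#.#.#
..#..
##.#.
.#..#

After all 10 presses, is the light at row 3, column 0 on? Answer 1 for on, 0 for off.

0) #.#.#
..#..
##.#.
.#..#
1) #.#.#
..#..
##...
.###.
2) #.#..
..###
##..#
.###.
3) ##.#.
...##
##..#
.###.
4) ##.#.
...#.
##.#.
.####
5) ##.#.
.....
###.#
.##.#
6) ##..#
....#
###.#
.##.#
7) ##..#
....#
.##.#
#.#.#
8) ....#
#...#
.##.#
#.#.#
9) ....#
#...#
###.#
.##.#
10) ....#
#...#
.##.#
#.#.#

1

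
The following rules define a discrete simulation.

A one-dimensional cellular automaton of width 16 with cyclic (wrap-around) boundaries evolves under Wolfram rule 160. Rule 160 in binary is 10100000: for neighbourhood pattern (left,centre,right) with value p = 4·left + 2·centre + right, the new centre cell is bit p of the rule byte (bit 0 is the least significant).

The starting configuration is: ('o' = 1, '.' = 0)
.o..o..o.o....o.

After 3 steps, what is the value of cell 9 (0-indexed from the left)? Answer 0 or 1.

0

step 0: .o..o..o.o....o.
step 1: ........o.......
step 2: ................
step 3: ................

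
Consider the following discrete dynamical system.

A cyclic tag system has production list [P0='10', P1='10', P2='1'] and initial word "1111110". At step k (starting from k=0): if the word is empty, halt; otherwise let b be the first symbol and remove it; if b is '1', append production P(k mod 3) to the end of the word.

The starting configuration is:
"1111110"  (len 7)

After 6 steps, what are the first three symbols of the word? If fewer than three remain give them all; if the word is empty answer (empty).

010

t=0: "1111110"  (len 7)
t=1: "11111010"  (len 8)
t=2: "111101010"  (len 9)
t=3: "111010101"  (len 9)
t=4: "1101010110"  (len 10)
t=5: "10101011010"  (len 11)
t=6: "01010110101"  (len 11)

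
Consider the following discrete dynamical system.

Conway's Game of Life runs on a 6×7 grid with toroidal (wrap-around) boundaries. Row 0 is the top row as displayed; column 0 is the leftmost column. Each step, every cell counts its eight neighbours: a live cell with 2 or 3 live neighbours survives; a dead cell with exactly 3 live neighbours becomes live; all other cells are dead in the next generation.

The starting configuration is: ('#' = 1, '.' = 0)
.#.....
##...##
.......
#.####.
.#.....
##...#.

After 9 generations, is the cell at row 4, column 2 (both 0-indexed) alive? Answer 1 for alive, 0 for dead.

0

[0] .#.....
##...##
.......
#.####.
.#.....
##...#.
[1] ..#..#.
##....#
..##...
.####..
...#.#.
###....
[2] ..#....
##.#..#
....#..
.#.....
#......
.####.#
[3] ....###
####...
.##....
.......
#..#...
####...
[4] ....###
#..####
#..#...
.##....
#..#...
####.#.
[5] .......
#..#...
#..#.#.
####...
#..##.#
####.#.
[6] #..##.#
....#.#
#..#...
.....#.
.....#.
####.#.
[7] .......
....#.#
....###
....#.#
.##..#.
####.#.
[8] #######
....#.#
#..##.#
#..##.#
.....#.
#..##.#
[9] .##....
.......
.......
#..#...
.......
.......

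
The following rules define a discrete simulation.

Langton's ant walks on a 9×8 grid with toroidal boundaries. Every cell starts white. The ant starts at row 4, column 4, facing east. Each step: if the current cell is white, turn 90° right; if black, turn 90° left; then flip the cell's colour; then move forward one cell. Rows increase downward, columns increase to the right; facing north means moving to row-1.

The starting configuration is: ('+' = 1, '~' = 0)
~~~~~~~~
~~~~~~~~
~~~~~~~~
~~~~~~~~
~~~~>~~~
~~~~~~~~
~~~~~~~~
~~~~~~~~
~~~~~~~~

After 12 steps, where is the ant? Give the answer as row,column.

2,4

gen 0: ~~~~~~~~
~~~~~~~~
~~~~~~~~
~~~~~~~~
~~~~>~~~
~~~~~~~~
~~~~~~~~
~~~~~~~~
~~~~~~~~
gen 1: ~~~~~~~~
~~~~~~~~
~~~~~~~~
~~~~~~~~
~~~~+~~~
~~~~v~~~
~~~~~~~~
~~~~~~~~
~~~~~~~~
gen 2: ~~~~~~~~
~~~~~~~~
~~~~~~~~
~~~~~~~~
~~~~+~~~
~~~<+~~~
~~~~~~~~
~~~~~~~~
~~~~~~~~
gen 3: ~~~~~~~~
~~~~~~~~
~~~~~~~~
~~~~~~~~
~~~^+~~~
~~~++~~~
~~~~~~~~
~~~~~~~~
~~~~~~~~
gen 4: ~~~~~~~~
~~~~~~~~
~~~~~~~~
~~~~~~~~
~~~+>~~~
~~~++~~~
~~~~~~~~
~~~~~~~~
~~~~~~~~
gen 5: ~~~~~~~~
~~~~~~~~
~~~~~~~~
~~~~^~~~
~~~+~~~~
~~~++~~~
~~~~~~~~
~~~~~~~~
~~~~~~~~
gen 6: ~~~~~~~~
~~~~~~~~
~~~~~~~~
~~~~+>~~
~~~+~~~~
~~~++~~~
~~~~~~~~
~~~~~~~~
~~~~~~~~
gen 7: ~~~~~~~~
~~~~~~~~
~~~~~~~~
~~~~++~~
~~~+~v~~
~~~++~~~
~~~~~~~~
~~~~~~~~
~~~~~~~~
gen 8: ~~~~~~~~
~~~~~~~~
~~~~~~~~
~~~~++~~
~~~+<+~~
~~~++~~~
~~~~~~~~
~~~~~~~~
~~~~~~~~
gen 9: ~~~~~~~~
~~~~~~~~
~~~~~~~~
~~~~^+~~
~~~+++~~
~~~++~~~
~~~~~~~~
~~~~~~~~
~~~~~~~~
gen 10: ~~~~~~~~
~~~~~~~~
~~~~~~~~
~~~<~+~~
~~~+++~~
~~~++~~~
~~~~~~~~
~~~~~~~~
~~~~~~~~
gen 11: ~~~~~~~~
~~~~~~~~
~~~^~~~~
~~~+~+~~
~~~+++~~
~~~++~~~
~~~~~~~~
~~~~~~~~
~~~~~~~~
gen 12: ~~~~~~~~
~~~~~~~~
~~~+>~~~
~~~+~+~~
~~~+++~~
~~~++~~~
~~~~~~~~
~~~~~~~~
~~~~~~~~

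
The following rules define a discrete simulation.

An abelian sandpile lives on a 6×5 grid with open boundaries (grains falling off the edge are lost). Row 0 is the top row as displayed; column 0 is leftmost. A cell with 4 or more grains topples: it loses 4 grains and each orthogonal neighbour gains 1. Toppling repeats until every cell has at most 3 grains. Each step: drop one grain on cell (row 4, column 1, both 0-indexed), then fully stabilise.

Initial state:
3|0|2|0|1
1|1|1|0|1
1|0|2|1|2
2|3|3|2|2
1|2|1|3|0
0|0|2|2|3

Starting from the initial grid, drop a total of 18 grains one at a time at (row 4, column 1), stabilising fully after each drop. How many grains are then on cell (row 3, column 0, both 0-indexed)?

3

t=0: 3|0|2|0|1
1|1|1|0|1
1|0|2|1|2
2|3|3|2|2
1|2|1|3|0
0|0|2|2|3
t=1: 3|0|2|0|1
1|1|1|0|1
1|0|2|1|2
2|3|3|2|2
1|3|1|3|0
0|0|2|2|3
t=2: 3|0|2|0|1
1|1|1|0|1
1|1|3|1|2
3|1|0|3|2
2|1|3|3|0
0|1|2|2|3
t=3: 3|0|2|0|1
1|1|1|0|1
1|1|3|1|2
3|1|0|3|2
2|2|3|3|0
0|1|2|2|3
t=4: 3|0|2|0|1
1|1|1|0|1
1|1|3|1|2
3|1|0|3|2
2|3|3|3|0
0|1|2|2|3
t=5: 3|0|2|0|1
1|1|1|0|1
1|1|3|2|2
3|2|2|0|3
3|1|1|1|1
0|2|3|3|3
t=6: 3|0|2|0|1
1|1|1|0|1
1|1|3|2|2
3|2|2|0|3
3|2|1|1|1
0|2|3|3|3
t=7: 3|0|2|0|1
1|1|1|0|1
1|1|3|2|2
3|2|2|0|3
3|3|1|1|1
0|2|3|3|3
t=8: 3|0|2|0|1
1|1|1|0|1
2|2|3|2|2
1|0|3|0|3
1|2|2|1|1
1|3|3|3|3
t=9: 3|0|2|0|1
1|1|1|0|1
2|2|3|2|2
1|0|3|0|3
1|3|2|1|1
1|3|3|3|3
t=10: 3|0|2|0|1
1|1|2|0|1
2|3|0|3|2
1|2|1|1|3
2|2|1|3|2
2|1|2|1|0
t=11: 3|0|2|0|1
1|1|2|0|1
2|3|0|3|2
1|2|1|1|3
2|3|1|3|2
2|1|2|1|0
t=12: 3|0|2|0|1
1|1|2|0|1
2|3|0|3|2
1|3|1|1|3
3|0|2|3|2
2|2|2|1|0
t=13: 3|0|2|0|1
1|1|2|0|1
2|3|0|3|2
1|3|1|1|3
3|1|2|3|2
2|2|2|1|0
t=14: 3|0|2|0|1
1|1|2|0|1
2|3|0|3|2
1|3|1|1|3
3|2|2|3|2
2|2|2|1|0
t=15: 3|0|2|0|1
1|1|2|0|1
2|3|0|3|2
1|3|1|1|3
3|3|2|3|2
2|2|2|1|0
t=16: 3|0|2|0|1
1|2|2|0|1
3|0|1|3|2
3|1|2|1|3
0|2|3|3|2
3|3|2|1|0
t=17: 3|0|2|0|1
1|2|2|0|1
3|0|1|3|2
3|1|2|1|3
0|3|3|3|2
3|3|2|1|0
t=18: 3|0|2|0|1
1|2|2|0|1
3|0|1|3|2
3|2|3|2|3
2|2|2|0|3
0|2|0|3|0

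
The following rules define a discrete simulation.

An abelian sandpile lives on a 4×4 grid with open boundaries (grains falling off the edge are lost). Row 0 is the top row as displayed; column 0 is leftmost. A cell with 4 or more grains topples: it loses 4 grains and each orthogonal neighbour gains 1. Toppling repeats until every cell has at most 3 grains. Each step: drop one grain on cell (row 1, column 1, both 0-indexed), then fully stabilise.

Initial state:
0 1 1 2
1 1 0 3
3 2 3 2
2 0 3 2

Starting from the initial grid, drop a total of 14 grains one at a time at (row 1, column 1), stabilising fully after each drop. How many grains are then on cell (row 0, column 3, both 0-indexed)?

k=0  0 1 1 2
1 1 0 3
3 2 3 2
2 0 3 2
k=1  0 1 1 2
1 2 0 3
3 2 3 2
2 0 3 2
k=2  0 1 1 2
1 3 0 3
3 2 3 2
2 0 3 2
k=3  0 2 1 2
2 0 1 3
3 3 3 2
2 0 3 2
k=4  0 2 1 2
2 1 1 3
3 3 3 2
2 0 3 2
k=5  0 2 1 2
2 2 1 3
3 3 3 2
2 0 3 2
k=6  0 2 1 2
2 3 1 3
3 3 3 2
2 0 3 2
k=7  1 3 1 2
0 2 3 3
1 2 1 3
3 2 0 3
k=8  1 3 1 2
0 3 3 3
1 2 1 3
3 2 0 3
k=9  2 0 3 3
1 2 1 1
1 3 3 1
3 2 1 0
k=10  2 0 3 3
1 3 1 1
1 3 3 1
3 2 1 0
k=11  2 1 3 3
2 1 3 1
2 1 0 2
3 3 2 0
k=12  2 1 3 3
2 2 3 1
2 1 0 2
3 3 2 0
k=13  2 1 3 3
2 3 3 1
2 1 0 2
3 3 2 0
k=14  2 3 1 0
3 1 1 3
2 2 1 2
3 3 2 0

0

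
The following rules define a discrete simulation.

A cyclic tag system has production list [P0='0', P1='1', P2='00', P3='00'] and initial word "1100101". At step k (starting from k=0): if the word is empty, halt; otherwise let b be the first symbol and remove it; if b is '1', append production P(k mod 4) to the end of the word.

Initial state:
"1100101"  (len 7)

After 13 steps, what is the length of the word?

gen 0: "1100101"  (len 7)
gen 1: "1001010"  (len 7)
gen 2: "0010101"  (len 7)
gen 3: "010101"  (len 6)
gen 4: "10101"  (len 5)
gen 5: "01010"  (len 5)
gen 6: "1010"  (len 4)
gen 7: "01000"  (len 5)
gen 8: "1000"  (len 4)
gen 9: "0000"  (len 4)
gen 10: "000"  (len 3)
gen 11: "00"  (len 2)
gen 12: "0"  (len 1)
gen 13: (halted — word empty)

0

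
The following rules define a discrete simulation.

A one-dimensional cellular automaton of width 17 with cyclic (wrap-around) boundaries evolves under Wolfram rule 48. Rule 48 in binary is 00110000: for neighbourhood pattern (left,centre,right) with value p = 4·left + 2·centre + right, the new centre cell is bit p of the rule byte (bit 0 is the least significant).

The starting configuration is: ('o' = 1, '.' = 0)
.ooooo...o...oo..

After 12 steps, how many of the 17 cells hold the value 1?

[0] .ooooo...o...oo..
[1] ......o...o....o.
[2] .......o...o....o
[3] o.......o...o....
[4] .o.......o...o...
[5] ..o.......o...o..
[6] ...o.......o...o.
[7] ....o.......o...o
[8] o....o.......o...
[9] .o....o.......o..
[10] ..o....o.......o.
[11] ...o....o.......o
[12] o...o....o.......

3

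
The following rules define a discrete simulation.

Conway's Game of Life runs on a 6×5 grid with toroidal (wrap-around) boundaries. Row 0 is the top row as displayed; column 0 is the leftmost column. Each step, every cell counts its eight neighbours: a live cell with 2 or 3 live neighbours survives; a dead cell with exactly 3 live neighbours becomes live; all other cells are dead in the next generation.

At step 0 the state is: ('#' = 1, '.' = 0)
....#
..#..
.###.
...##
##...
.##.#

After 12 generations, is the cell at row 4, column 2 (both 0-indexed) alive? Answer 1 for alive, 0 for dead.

0

0) ....#
..#..
.###.
...##
##...
.##.#
1) ###..
.##..
.#..#
...##
.#...
.####
2) ....#
...#.
.#..#
..###
.#...
...##
3) ....#
#..##
#...#
.####
#....
#..##
4) .....
...#.
.....
.###.
.....
#..#.
5) ....#
.....
...#.
..#..
.#.##
.....
6) .....
.....
.....
..#.#
..##.
#..##
7) ....#
.....
.....
..#..
###..
..###
8) ....#
.....
.....
..#..
#...#
..#.#
9) ...#.
.....
.....
.....
##..#
....#
10) .....
.....
.....
#....
#...#
...##
11) .....
.....
.....
#...#
#..#.
#..##
12) ....#
.....
.....
#...#
.#.#.
#..#.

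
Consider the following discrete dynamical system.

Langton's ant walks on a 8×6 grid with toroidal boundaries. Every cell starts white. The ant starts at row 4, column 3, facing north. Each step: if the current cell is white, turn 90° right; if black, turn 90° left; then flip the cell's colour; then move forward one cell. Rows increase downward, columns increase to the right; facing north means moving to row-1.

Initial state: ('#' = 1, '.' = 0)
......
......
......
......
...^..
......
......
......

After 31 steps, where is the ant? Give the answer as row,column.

t=0: ......
......
......
......
...^..
......
......
......
t=1: ......
......
......
......
...#>.
......
......
......
t=2: ......
......
......
......
...##.
....v.
......
......
t=3: ......
......
......
......
...##.
...<#.
......
......
t=4: ......
......
......
......
...^#.
...##.
......
......
t=5: ......
......
......
......
..<.#.
...##.
......
......
t=6: ......
......
......
..^...
..#.#.
...##.
......
......
t=7: ......
......
......
..#>..
..#.#.
...##.
......
......
t=8: ......
......
......
..##..
..#v#.
...##.
......
......
t=9: ......
......
......
..##..
..<##.
...##.
......
......
t=10: ......
......
......
..##..
...##.
..v##.
......
......
t=11: ......
......
......
..##..
...##.
.<###.
......
......
t=12: ......
......
......
..##..
.^.##.
.####.
......
......
t=13: ......
......
......
..##..
.#>##.
.####.
......
......
t=14: ......
......
......
..##..
.####.
.#v##.
......
......
t=15: ......
......
......
..##..
.####.
.#.>#.
......
......
t=16: ......
......
......
..##..
.##^#.
.#..#.
......
......
t=17: ......
......
......
..##..
.#<.#.
.#..#.
......
......
t=18: ......
......
......
..##..
.#..#.
.#v.#.
......
......
t=19: ......
......
......
..##..
.#..#.
.<#.#.
......
......
t=20: ......
......
......
..##..
.#..#.
..#.#.
.v....
......
t=21: ......
......
......
..##..
.#..#.
..#.#.
<#....
......
t=22: ......
......
......
..##..
.#..#.
^.#.#.
##....
......
t=23: ......
......
......
..##..
.#..#.
#>#.#.
##....
......
t=24: ......
......
......
..##..
.#..#.
###.#.
#v....
......
t=25: ......
......
......
..##..
.#..#.
###.#.
#.>...
......
t=26: ......
......
......
..##..
.#..#.
###.#.
#.#...
..v...
t=27: ......
......
......
..##..
.#..#.
###.#.
#.#...
.<#...
t=28: ......
......
......
..##..
.#..#.
###.#.
#^#...
.##...
t=29: ......
......
......
..##..
.#..#.
###.#.
##>...
.##...
t=30: ......
......
......
..##..
.#..#.
##^.#.
##....
.##...
t=31: ......
......
......
..##..
.#..#.
#<..#.
##....
.##...

5,1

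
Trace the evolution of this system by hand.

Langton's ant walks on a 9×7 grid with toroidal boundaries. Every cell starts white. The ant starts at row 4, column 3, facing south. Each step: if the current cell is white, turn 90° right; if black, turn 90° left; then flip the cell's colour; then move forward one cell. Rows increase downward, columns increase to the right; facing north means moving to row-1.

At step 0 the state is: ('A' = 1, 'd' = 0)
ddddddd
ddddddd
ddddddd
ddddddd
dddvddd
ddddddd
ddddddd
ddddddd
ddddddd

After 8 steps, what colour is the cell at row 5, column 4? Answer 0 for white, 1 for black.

1

0) ddddddd
ddddddd
ddddddd
ddddddd
dddvddd
ddddddd
ddddddd
ddddddd
ddddddd
1) ddddddd
ddddddd
ddddddd
ddddddd
dd<Addd
ddddddd
ddddddd
ddddddd
ddddddd
2) ddddddd
ddddddd
ddddddd
dd^dddd
ddAAddd
ddddddd
ddddddd
ddddddd
ddddddd
3) ddddddd
ddddddd
ddddddd
ddA>ddd
ddAAddd
ddddddd
ddddddd
ddddddd
ddddddd
4) ddddddd
ddddddd
ddddddd
ddAAddd
ddAvddd
ddddddd
ddddddd
ddddddd
ddddddd
5) ddddddd
ddddddd
ddddddd
ddAAddd
ddAd>dd
ddddddd
ddddddd
ddddddd
ddddddd
6) ddddddd
ddddddd
ddddddd
ddAAddd
ddAdAdd
ddddvdd
ddddddd
ddddddd
ddddddd
7) ddddddd
ddddddd
ddddddd
ddAAddd
ddAdAdd
ddd<Add
ddddddd
ddddddd
ddddddd
8) ddddddd
ddddddd
ddddddd
ddAAddd
ddA^Add
dddAAdd
ddddddd
ddddddd
ddddddd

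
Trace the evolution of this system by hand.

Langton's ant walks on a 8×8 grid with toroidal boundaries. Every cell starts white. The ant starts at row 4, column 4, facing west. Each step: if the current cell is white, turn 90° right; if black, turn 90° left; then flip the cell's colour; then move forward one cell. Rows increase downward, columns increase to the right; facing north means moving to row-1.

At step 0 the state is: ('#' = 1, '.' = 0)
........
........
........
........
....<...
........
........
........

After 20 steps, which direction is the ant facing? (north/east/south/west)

east

0) ........
........
........
........
....<...
........
........
........
1) ........
........
........
....^...
....#...
........
........
........
2) ........
........
........
....#>..
....#...
........
........
........
3) ........
........
........
....##..
....#v..
........
........
........
4) ........
........
........
....##..
....<#..
........
........
........
5) ........
........
........
....##..
.....#..
....v...
........
........
6) ........
........
........
....##..
.....#..
...<#...
........
........
7) ........
........
........
....##..
...^.#..
...##...
........
........
8) ........
........
........
....##..
...#>#..
...##...
........
........
9) ........
........
........
....##..
...###..
...#v...
........
........
10) ........
........
........
....##..
...###..
...#.>..
........
........
11) ........
........
........
....##..
...###..
...#.#..
.....v..
........
12) ........
........
........
....##..
...###..
...#.#..
....<#..
........
13) ........
........
........
....##..
...###..
...#^#..
....##..
........
14) ........
........
........
....##..
...###..
...##>..
....##..
........
15) ........
........
........
....##..
...##^..
...##...
....##..
........
16) ........
........
........
....##..
...#<...
...##...
....##..
........
17) ........
........
........
....##..
...#....
...#v...
....##..
........
18) ........
........
........
....##..
...#....
...#.>..
....##..
........
19) ........
........
........
....##..
...#....
...#.#..
....#v..
........
20) ........
........
........
....##..
...#....
...#.#..
....#.>.
........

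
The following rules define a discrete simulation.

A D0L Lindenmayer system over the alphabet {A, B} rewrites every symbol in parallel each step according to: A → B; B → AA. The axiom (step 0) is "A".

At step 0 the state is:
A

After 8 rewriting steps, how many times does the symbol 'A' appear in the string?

k=0  A
k=1  B
k=2  AA
k=3  BB
k=4  AAAA
k=5  BBBB
k=6  AAAAAAAA
k=7  BBBBBBBB
k=8  AAAAAAAAAAAAAAAA

16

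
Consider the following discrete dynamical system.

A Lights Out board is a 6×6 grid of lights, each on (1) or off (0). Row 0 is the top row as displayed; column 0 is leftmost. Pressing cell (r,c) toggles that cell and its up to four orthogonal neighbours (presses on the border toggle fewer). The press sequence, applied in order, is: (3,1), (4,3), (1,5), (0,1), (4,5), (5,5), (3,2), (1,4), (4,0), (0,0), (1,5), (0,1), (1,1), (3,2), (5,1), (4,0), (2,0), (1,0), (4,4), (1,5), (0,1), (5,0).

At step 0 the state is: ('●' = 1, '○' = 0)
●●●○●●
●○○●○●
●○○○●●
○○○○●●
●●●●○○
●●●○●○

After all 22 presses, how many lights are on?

17

gen 0: ●●●○●●
●○○●○●
●○○○●●
○○○○●●
●●●●○○
●●●○●○
gen 1: ●●●○●●
●○○●○●
●●○○●●
●●●○●●
●○●●○○
●●●○●○
gen 2: ●●●○●●
●○○●○●
●●○○●●
●●●●●●
●○○○●○
●●●●●○
gen 3: ●●●○●○
●○○●●○
●●○○●○
●●●●●●
●○○○●○
●●●●●○
gen 4: ○○○○●○
●●○●●○
●●○○●○
●●●●●●
●○○○●○
●●●●●○
gen 5: ○○○○●○
●●○●●○
●●○○●○
●●●●●○
●○○○○●
●●●●●●
gen 6: ○○○○●○
●●○●●○
●●○○●○
●●●●●○
●○○○○○
●●●●○○
gen 7: ○○○○●○
●●○●●○
●●●○●○
●○○○●○
●○●○○○
●●●●○○
gen 8: ○○○○○○
●●○○○●
●●●○○○
●○○○●○
●○●○○○
●●●●○○
gen 9: ○○○○○○
●●○○○●
●●●○○○
○○○○●○
○●●○○○
○●●●○○
gen 10: ●●○○○○
○●○○○●
●●●○○○
○○○○●○
○●●○○○
○●●●○○
gen 11: ●●○○○●
○●○○●○
●●●○○●
○○○○●○
○●●○○○
○●●●○○
gen 12: ○○●○○●
○○○○●○
●●●○○●
○○○○●○
○●●○○○
○●●●○○
gen 13: ○●●○○●
●●●○●○
●○●○○●
○○○○●○
○●●○○○
○●●●○○
gen 14: ○●●○○●
●●●○●○
●○○○○●
○●●●●○
○●○○○○
○●●●○○
gen 15: ○●●○○●
●●●○●○
●○○○○●
○●●●●○
○○○○○○
●○○●○○
gen 16: ○●●○○●
●●●○●○
●○○○○●
●●●●●○
●●○○○○
○○○●○○
gen 17: ○●●○○●
○●●○●○
○●○○○●
○●●●●○
●●○○○○
○○○●○○
gen 18: ●●●○○●
●○●○●○
●●○○○●
○●●●●○
●●○○○○
○○○●○○
gen 19: ●●●○○●
●○●○●○
●●○○○●
○●●●○○
●●○●●●
○○○●●○
gen 20: ●●●○○○
●○●○○●
●●○○○○
○●●●○○
●●○●●●
○○○●●○
gen 21: ○○○○○○
●●●○○●
●●○○○○
○●●●○○
●●○●●●
○○○●●○
gen 22: ○○○○○○
●●●○○●
●●○○○○
○●●●○○
○●○●●●
●●○●●○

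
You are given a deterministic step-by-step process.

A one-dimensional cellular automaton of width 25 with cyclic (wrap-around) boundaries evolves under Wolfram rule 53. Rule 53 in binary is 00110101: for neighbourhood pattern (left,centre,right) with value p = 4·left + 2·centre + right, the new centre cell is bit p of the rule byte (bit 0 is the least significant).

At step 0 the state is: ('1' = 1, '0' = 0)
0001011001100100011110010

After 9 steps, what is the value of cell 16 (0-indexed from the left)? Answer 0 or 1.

gen 0: 0001011001100100011110010
gen 1: 1101100100010111000001011
gen 2: 0010010111011000111101100
gen 3: 1011011000100110000010011
gen 4: 0100100110110001111011000
gen 5: 0110110001001100000100111
gen 6: 1001001101100011110110000
gen 7: 1101100010011000001001110
gen 8: 0010011011000111101100001
gen 9: 1011000100110000010011101

0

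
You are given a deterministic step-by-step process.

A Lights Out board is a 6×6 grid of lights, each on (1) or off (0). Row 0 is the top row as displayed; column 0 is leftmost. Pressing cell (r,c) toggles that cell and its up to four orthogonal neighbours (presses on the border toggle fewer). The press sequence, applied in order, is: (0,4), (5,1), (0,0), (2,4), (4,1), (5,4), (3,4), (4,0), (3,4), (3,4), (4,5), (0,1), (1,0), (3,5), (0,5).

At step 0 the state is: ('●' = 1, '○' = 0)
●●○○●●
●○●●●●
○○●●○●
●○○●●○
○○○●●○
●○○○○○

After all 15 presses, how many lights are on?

21

k=0  ●●○○●●
●○●●●●
○○●●○●
●○○●●○
○○○●●○
●○○○○○
k=1  ●●○●○○
●○●●○●
○○●●○●
●○○●●○
○○○●●○
●○○○○○
k=2  ●●○●○○
●○●●○●
○○●●○●
●○○●●○
○●○●●○
○●●○○○
k=3  ○○○●○○
○○●●○●
○○●●○●
●○○●●○
○●○●●○
○●●○○○
k=4  ○○○●○○
○○●●●●
○○●○●○
●○○●○○
○●○●●○
○●●○○○
k=5  ○○○●○○
○○●●●●
○○●○●○
●●○●○○
●○●●●○
○○●○○○
k=6  ○○○●○○
○○●●●●
○○●○●○
●●○●○○
●○●●○○
○○●●●●
k=7  ○○○●○○
○○●●●●
○○●○○○
●●○○●●
●○●●●○
○○●●●●
k=8  ○○○●○○
○○●●●●
○○●○○○
○●○○●●
○●●●●○
●○●●●●
k=9  ○○○●○○
○○●●●●
○○●○●○
○●○●○○
○●●●○○
●○●●●●
k=10  ○○○●○○
○○●●●●
○○●○○○
○●○○●●
○●●●●○
●○●●●●
k=11  ○○○●○○
○○●●●●
○○●○○○
○●○○●○
○●●●○●
●○●●●○
k=12  ●●●●○○
○●●●●●
○○●○○○
○●○○●○
○●●●○●
●○●●●○
k=13  ○●●●○○
●○●●●●
●○●○○○
○●○○●○
○●●●○●
●○●●●○
k=14  ○●●●○○
●○●●●●
●○●○○●
○●○○○●
○●●●○○
●○●●●○
k=15  ○●●●●●
●○●●●○
●○●○○●
○●○○○●
○●●●○○
●○●●●○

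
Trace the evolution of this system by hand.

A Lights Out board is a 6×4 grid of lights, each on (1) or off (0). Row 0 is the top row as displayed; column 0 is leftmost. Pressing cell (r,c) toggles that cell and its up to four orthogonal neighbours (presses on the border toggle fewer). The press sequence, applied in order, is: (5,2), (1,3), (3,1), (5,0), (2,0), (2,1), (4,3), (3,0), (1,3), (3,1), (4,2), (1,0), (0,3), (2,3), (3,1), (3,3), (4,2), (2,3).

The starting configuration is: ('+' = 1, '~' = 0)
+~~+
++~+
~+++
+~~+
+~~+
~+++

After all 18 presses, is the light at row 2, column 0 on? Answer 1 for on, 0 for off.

k=0  +~~+
++~+
~+++
+~~+
+~~+
~+++
k=1  +~~+
++~+
~+++
+~~+
+~++
~~~~
k=2  +~~~
+++~
~++~
+~~+
+~++
~~~~
k=3  +~~~
+++~
~~+~
~+++
++++
~~~~
k=4  +~~~
+++~
~~+~
~+++
~+++
++~~
k=5  +~~~
~++~
+++~
++++
~+++
++~~
k=6  +~~~
~~+~
~~~~
+~++
~+++
++~~
k=7  +~~~
~~+~
~~~~
+~+~
~+~~
++~+
k=8  +~~~
~~+~
+~~~
~++~
++~~
++~+
k=9  +~~+
~~~+
+~~+
~++~
++~~
++~+
k=10  +~~+
~~~+
++~+
+~~~
+~~~
++~+
k=11  +~~+
~~~+
++~+
+~+~
++++
++++
k=12  ~~~+
++~+
~+~+
+~+~
++++
++++
k=13  ~~+~
++~~
~+~+
+~+~
++++
++++
k=14  ~~+~
++~+
~++~
+~++
++++
++++
k=15  ~~+~
++~+
~~+~
~+~+
+~++
++++
k=16  ~~+~
++~+
~~++
~++~
+~+~
++++
k=17  ~~+~
++~+
~~++
~+~~
++~+
++~+
k=18  ~~+~
++~~
~~~~
~+~+
++~+
++~+

0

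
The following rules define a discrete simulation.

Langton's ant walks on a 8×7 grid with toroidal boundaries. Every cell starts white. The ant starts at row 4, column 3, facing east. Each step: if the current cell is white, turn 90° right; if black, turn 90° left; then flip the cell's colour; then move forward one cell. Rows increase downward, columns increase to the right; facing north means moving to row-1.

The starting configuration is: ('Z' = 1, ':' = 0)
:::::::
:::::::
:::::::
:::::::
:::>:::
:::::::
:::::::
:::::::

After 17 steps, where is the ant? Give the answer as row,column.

3,3

step 0: :::::::
:::::::
:::::::
:::::::
:::>:::
:::::::
:::::::
:::::::
step 1: :::::::
:::::::
:::::::
:::::::
:::Z:::
:::v:::
:::::::
:::::::
step 2: :::::::
:::::::
:::::::
:::::::
:::Z:::
::<Z:::
:::::::
:::::::
step 3: :::::::
:::::::
:::::::
:::::::
::^Z:::
::ZZ:::
:::::::
:::::::
step 4: :::::::
:::::::
:::::::
:::::::
::Z>:::
::ZZ:::
:::::::
:::::::
step 5: :::::::
:::::::
:::::::
:::^:::
::Z::::
::ZZ:::
:::::::
:::::::
step 6: :::::::
:::::::
:::::::
:::Z>::
::Z::::
::ZZ:::
:::::::
:::::::
step 7: :::::::
:::::::
:::::::
:::ZZ::
::Z:v::
::ZZ:::
:::::::
:::::::
step 8: :::::::
:::::::
:::::::
:::ZZ::
::Z<Z::
::ZZ:::
:::::::
:::::::
step 9: :::::::
:::::::
:::::::
:::^Z::
::ZZZ::
::ZZ:::
:::::::
:::::::
step 10: :::::::
:::::::
:::::::
::<:Z::
::ZZZ::
::ZZ:::
:::::::
:::::::
step 11: :::::::
:::::::
::^::::
::Z:Z::
::ZZZ::
::ZZ:::
:::::::
:::::::
step 12: :::::::
:::::::
::Z>:::
::Z:Z::
::ZZZ::
::ZZ:::
:::::::
:::::::
step 13: :::::::
:::::::
::ZZ:::
::ZvZ::
::ZZZ::
::ZZ:::
:::::::
:::::::
step 14: :::::::
:::::::
::ZZ:::
::<ZZ::
::ZZZ::
::ZZ:::
:::::::
:::::::
step 15: :::::::
:::::::
::ZZ:::
:::ZZ::
::vZZ::
::ZZ:::
:::::::
:::::::
step 16: :::::::
:::::::
::ZZ:::
:::ZZ::
:::>Z::
::ZZ:::
:::::::
:::::::
step 17: :::::::
:::::::
::ZZ:::
:::^Z::
::::Z::
::ZZ:::
:::::::
:::::::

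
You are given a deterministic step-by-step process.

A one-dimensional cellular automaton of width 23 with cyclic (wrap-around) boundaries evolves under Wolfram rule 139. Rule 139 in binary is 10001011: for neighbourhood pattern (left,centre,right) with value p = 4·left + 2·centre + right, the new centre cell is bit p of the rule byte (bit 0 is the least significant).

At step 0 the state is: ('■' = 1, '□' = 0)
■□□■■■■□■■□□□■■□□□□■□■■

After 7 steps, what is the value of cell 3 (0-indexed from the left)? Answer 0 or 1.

gen 0: ■□□■■■■□■■□□□■■□□□□■□■■
gen 1: □□■■■■□□■□□■■■□□■■■□□■■
gen 2: □■■■■□□■□□■■■□□■■■□□■■□
gen 3: ■■■■□□■□□■■■□□■■■□□■■□□
gen 4: ■■■□□■□□■■■□□■■■□□■■□□■
gen 5: ■■□□■□□■■■□□■■■□□■■□□■■
gen 6: ■□□■□□■■■□□■■■□□■■□□■■■
gen 7: □□■□□■■■□□■■■□□■■□□■■■■

0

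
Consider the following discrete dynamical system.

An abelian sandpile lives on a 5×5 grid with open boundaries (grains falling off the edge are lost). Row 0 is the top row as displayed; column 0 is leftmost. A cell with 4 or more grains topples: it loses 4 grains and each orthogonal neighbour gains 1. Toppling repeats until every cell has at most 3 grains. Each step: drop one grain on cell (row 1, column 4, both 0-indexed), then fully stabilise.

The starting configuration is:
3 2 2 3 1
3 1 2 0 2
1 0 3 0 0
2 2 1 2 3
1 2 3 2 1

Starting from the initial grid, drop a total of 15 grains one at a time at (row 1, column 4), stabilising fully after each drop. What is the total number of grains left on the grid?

0) 3 2 2 3 1
3 1 2 0 2
1 0 3 0 0
2 2 1 2 3
1 2 3 2 1
1) 3 2 2 3 1
3 1 2 0 3
1 0 3 0 0
2 2 1 2 3
1 2 3 2 1
2) 3 2 2 3 2
3 1 2 1 0
1 0 3 0 1
2 2 1 2 3
1 2 3 2 1
3) 3 2 2 3 2
3 1 2 1 1
1 0 3 0 1
2 2 1 2 3
1 2 3 2 1
4) 3 2 2 3 2
3 1 2 1 2
1 0 3 0 1
2 2 1 2 3
1 2 3 2 1
5) 3 2 2 3 2
3 1 2 1 3
1 0 3 0 1
2 2 1 2 3
1 2 3 2 1
6) 3 2 2 3 3
3 1 2 2 0
1 0 3 0 2
2 2 1 2 3
1 2 3 2 1
7) 3 2 2 3 3
3 1 2 2 1
1 0 3 0 2
2 2 1 2 3
1 2 3 2 1
8) 3 2 2 3 3
3 1 2 2 2
1 0 3 0 2
2 2 1 2 3
1 2 3 2 1
9) 3 2 2 3 3
3 1 2 2 3
1 0 3 0 2
2 2 1 2 3
1 2 3 2 1
10) 3 2 3 1 1
3 1 3 0 2
1 0 3 1 3
2 2 1 2 3
1 2 3 2 1
11) 3 2 3 1 1
3 1 3 0 3
1 0 3 1 3
2 2 1 2 3
1 2 3 2 1
12) 3 2 3 1 2
3 1 3 1 1
1 0 3 2 1
2 2 1 3 0
1 2 3 2 2
13) 3 2 3 1 2
3 1 3 1 2
1 0 3 2 1
2 2 1 3 0
1 2 3 2 2
14) 3 2 3 1 2
3 1 3 1 3
1 0 3 2 1
2 2 1 3 0
1 2 3 2 2
15) 3 2 3 1 3
3 1 3 2 0
1 0 3 2 2
2 2 1 3 0
1 2 3 2 2

47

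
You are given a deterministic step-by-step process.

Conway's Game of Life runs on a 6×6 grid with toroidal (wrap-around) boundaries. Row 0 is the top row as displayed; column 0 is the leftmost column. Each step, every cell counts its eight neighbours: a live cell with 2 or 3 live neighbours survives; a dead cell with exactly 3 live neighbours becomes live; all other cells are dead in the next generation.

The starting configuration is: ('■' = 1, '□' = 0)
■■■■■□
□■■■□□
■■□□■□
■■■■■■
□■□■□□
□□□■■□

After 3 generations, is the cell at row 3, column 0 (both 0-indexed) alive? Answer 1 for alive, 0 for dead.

gen 0: ■■■■■□
□■■■□□
■■□□■□
■■■■■■
□■□■□□
□□□■■□
gen 1: ■□□□□■
□□□□□□
□□□□□□
□□□□□□
□■□□□□
■□□□□■
gen 2: ■□□□□■
□□□□□□
□□□□□□
□□□□□□
■□□□□□
□■□□□■
gen 3: ■□□□□■
□□□□□□
□□□□□□
□□□□□□
■□□□□□
□■□□□■

0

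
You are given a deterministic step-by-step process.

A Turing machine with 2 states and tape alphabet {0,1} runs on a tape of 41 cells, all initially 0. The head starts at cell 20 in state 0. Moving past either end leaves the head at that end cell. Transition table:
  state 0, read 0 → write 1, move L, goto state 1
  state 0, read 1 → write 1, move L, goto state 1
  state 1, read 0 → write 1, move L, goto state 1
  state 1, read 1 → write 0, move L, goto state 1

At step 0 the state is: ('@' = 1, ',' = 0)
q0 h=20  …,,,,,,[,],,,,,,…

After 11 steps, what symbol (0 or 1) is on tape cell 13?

1

step 0: q0 h=20  …,,,,,,[,],,,,,,…
step 1: q1 h=19  …,,,,,,[,]@,,,,,…
step 2: q1 h=18  …,,,,,,[,]@@,,,,…
step 3: q1 h=17  …,,,,,,[,]@@@,,,…
step 4: q1 h=16  …,,,,,,[,]@@@@,,…
step 5: q1 h=15  …,,,,,,[,]@@@@@,…
step 6: q1 h=14  …,,,,,,[,]@@@@@@…
step 7: q1 h=13  …,,,,,,[,]@@@@@@…
step 8: q1 h=12  …,,,,,,[,]@@@@@@…
step 9: q1 h=11  …,,,,,,[,]@@@@@@…
step 10: q1 h=10  …,,,,,,[,]@@@@@@…
step 11: q1 h= 9  …,,,,,,[,]@@@@@@…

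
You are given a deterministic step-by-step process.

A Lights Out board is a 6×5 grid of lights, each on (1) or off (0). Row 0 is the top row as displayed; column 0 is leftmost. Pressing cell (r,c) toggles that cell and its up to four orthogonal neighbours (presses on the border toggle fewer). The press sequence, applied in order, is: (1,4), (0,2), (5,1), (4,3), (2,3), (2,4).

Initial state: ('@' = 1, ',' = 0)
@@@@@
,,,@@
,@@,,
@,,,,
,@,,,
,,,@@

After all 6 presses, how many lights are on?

0) @@@@@
,,,@@
,@@,,
@,,,,
,@,,,
,,,@@
1) @@@@,
,,,,,
,@@,@
@,,,,
,@,,,
,,,@@
2) @,,,,
,,@,,
,@@,@
@,,,,
,@,,,
,,,@@
3) @,,,,
,,@,,
,@@,@
@,,,,
,,,,,
@@@@@
4) @,,,,
,,@,,
,@@,@
@,,@,
,,@@@
@@@,@
5) @,,,,
,,@@,
,@,@,
@,,,,
,,@@@
@@@,@
6) @,,,,
,,@@@
,@,,@
@,,,@
,,@@@
@@@,@

15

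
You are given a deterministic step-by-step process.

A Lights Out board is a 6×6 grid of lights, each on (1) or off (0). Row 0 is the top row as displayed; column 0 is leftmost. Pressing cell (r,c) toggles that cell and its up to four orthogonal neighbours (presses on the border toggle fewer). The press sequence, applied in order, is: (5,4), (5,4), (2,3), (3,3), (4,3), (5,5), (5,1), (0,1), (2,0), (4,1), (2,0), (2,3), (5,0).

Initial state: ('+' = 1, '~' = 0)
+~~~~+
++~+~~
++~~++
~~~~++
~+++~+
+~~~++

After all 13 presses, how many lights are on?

21

k=0  +~~~~+
++~+~~
++~~++
~~~~++
~+++~+
+~~~++
k=1  +~~~~+
++~+~~
++~~++
~~~~++
~+++++
+~~+~~
k=2  +~~~~+
++~+~~
++~~++
~~~~++
~+++~+
+~~~++
k=3  +~~~~+
++~~~~
++++~+
~~~+++
~+++~+
+~~~++
k=4  +~~~~+
++~~~~
+++~~+
~~+~~+
~++~~+
+~~~++
k=5  +~~~~+
++~~~~
+++~~+
~~++~+
~+~+++
+~~+++
k=6  +~~~~+
++~~~~
+++~~+
~~++~+
~+~++~
+~~+~~
k=7  +~~~~+
++~~~~
+++~~+
~~++~+
~~~++~
~+++~~
k=8  ~++~~+
+~~~~~
+++~~+
~~++~+
~~~++~
~+++~~
k=9  ~++~~+
~~~~~~
~~+~~+
+~++~+
~~~++~
~+++~~
k=10  ~++~~+
~~~~~~
~~+~~+
++++~+
+++++~
~~++~~
k=11  ~++~~+
+~~~~~
+++~~+
~+++~+
+++++~
~~++~~
k=12  ~++~~+
+~~+~~
++~+++
~++~~+
+++++~
~~++~~
k=13  ~++~~+
+~~+~~
++~+++
~++~~+
~++++~
++++~~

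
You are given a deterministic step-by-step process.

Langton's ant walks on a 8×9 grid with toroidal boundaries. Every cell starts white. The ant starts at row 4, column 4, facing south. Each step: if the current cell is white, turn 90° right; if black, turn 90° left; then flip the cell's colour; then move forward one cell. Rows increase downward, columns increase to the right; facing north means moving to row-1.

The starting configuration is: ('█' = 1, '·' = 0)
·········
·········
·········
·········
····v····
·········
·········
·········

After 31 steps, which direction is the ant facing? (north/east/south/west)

east

step 0: ·········
·········
·········
·········
····v····
·········
·········
·········
step 1: ·········
·········
·········
·········
···<█····
·········
·········
·········
step 2: ·········
·········
·········
···^·····
···██····
·········
·········
·········
step 3: ·········
·········
·········
···█>····
···██····
·········
·········
·········
step 4: ·········
·········
·········
···██····
···█v····
·········
·········
·········
step 5: ·········
·········
·········
···██····
···█·>···
·········
·········
·········
step 6: ·········
·········
·········
···██····
···█·█···
·····v···
·········
·········
step 7: ·········
·········
·········
···██····
···█·█···
····<█···
·········
·········
step 8: ·········
·········
·········
···██····
···█^█···
····██···
·········
·········
step 9: ·········
·········
·········
···██····
···██>···
····██···
·········
·········
step 10: ·········
·········
·········
···██^···
···██····
····██···
·········
·········
step 11: ·········
·········
·········
···███>··
···██····
····██···
·········
·········
step 12: ·········
·········
·········
···████··
···██·v··
····██···
·········
·········
step 13: ·········
·········
·········
···████··
···██<█··
····██···
·········
·········
step 14: ·········
·········
·········
···██^█··
···████··
····██···
·········
·········
step 15: ·········
·········
·········
···█<·█··
···████··
····██···
·········
·········
step 16: ·········
·········
·········
···█··█··
···█v██··
····██···
·········
·········
step 17: ·········
·········
·········
···█··█··
···█·>█··
····██···
·········
·········
step 18: ·········
·········
·········
···█·^█··
···█··█··
····██···
·········
·········
step 19: ·········
·········
·········
···█·█>··
···█··█··
····██···
·········
·········
step 20: ·········
·········
······^··
···█·█···
···█··█··
····██···
·········
·········
step 21: ·········
·········
······█>·
···█·█···
···█··█··
····██···
·········
·········
step 22: ·········
·········
······██·
···█·█·v·
···█··█··
····██···
·········
·········
step 23: ·········
·········
······██·
···█·█<█·
···█··█··
····██···
·········
·········
step 24: ·········
·········
······^█·
···█·███·
···█··█··
····██···
·········
·········
step 25: ·········
·········
·····<·█·
···█·███·
···█··█··
····██···
·········
·········
step 26: ·········
·····^···
·····█·█·
···█·███·
···█··█··
····██···
·········
·········
step 27: ·········
·····█>··
·····█·█·
···█·███·
···█··█··
····██···
·········
·········
step 28: ·········
·····██··
·····█v█·
···█·███·
···█··█··
····██···
·········
·········
step 29: ·········
·····██··
·····<██·
···█·███·
···█··█··
····██···
·········
·········
step 30: ·········
·····██··
······██·
···█·v██·
···█··█··
····██···
·········
·········
step 31: ·········
·····██··
······██·
···█··>█·
···█··█··
····██···
·········
·········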